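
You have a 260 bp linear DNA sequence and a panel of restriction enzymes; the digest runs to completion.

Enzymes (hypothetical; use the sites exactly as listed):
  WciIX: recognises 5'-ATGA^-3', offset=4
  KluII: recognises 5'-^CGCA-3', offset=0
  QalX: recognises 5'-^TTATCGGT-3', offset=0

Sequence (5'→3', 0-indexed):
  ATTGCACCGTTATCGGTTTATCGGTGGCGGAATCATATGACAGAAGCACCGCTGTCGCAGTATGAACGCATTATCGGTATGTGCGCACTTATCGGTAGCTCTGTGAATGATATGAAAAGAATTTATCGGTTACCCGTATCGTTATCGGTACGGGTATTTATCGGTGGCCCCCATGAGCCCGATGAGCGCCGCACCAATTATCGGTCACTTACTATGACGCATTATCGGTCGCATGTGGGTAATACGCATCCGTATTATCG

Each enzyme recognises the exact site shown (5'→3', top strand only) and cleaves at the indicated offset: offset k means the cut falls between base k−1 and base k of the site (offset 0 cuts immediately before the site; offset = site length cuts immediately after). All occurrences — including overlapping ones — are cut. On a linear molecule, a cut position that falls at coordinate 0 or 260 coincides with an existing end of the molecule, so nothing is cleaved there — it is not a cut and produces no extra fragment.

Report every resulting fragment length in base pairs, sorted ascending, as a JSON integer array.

Scan for sites:
  WciIX (ATGA, off=4): starts [36, 61, 106, 111, 172, 181, 213] → cuts [40, 65, 110, 115, 176, 185, 217]
  KluII (CGCA, off=0): starts [55, 66, 83, 189, 217, 229, 244] → cuts [55, 66, 83, 189, 217, 229, 244]
  QalX (TTATCGGT, off=0): starts [9, 17, 70, 88, 122, 141, 157, 197, 221] → cuts [9, 17, 70, 88, 122, 141, 157, 197, 221]

Pooled cuts: [9, 17, 40, 55, 65, 66, 70, 83, 88, 110, 115, 122, 141, 157, 176, 185, 189, 197, 217, 221, 229, 244]

Fragments:
  [0,9): 9 bp
  [9,17): 8 bp
  [17,40): 23 bp
  [40,55): 15 bp
  [55,65): 10 bp
  [65,66): 1 bp
  [66,70): 4 bp
  [70,83): 13 bp
  [83,88): 5 bp
  [88,110): 22 bp
  [110,115): 5 bp
  [115,122): 7 bp
  [122,141): 19 bp
  [141,157): 16 bp
  [157,176): 19 bp
  [176,185): 9 bp
  [185,189): 4 bp
  [189,197): 8 bp
  [197,217): 20 bp
  [217,221): 4 bp
  [221,229): 8 bp
  [229,244): 15 bp
  [244,260): 16 bp

[1,4,4,4,5,5,7,8,8,8,9,9,10,13,15,15,16,16,19,19,20,22,23]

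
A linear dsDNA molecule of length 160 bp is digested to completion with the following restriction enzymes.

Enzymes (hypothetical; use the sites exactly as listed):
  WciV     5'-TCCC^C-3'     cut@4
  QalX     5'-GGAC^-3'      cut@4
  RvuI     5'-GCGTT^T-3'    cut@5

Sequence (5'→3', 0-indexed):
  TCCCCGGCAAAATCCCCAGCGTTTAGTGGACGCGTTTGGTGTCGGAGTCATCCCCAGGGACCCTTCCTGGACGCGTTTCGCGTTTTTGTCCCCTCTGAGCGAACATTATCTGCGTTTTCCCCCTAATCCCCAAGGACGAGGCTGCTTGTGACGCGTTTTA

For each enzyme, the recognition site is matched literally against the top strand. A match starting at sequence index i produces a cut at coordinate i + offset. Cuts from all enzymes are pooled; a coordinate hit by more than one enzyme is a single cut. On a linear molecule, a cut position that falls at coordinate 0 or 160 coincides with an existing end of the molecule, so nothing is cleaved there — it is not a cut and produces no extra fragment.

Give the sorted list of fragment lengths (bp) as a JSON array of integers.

Site scan:
  WciV (TCCCC, off=4): starts [0, 12, 50, 88, 117, 126] → cuts [4, 16, 54, 92, 121, 130]
  QalX (GGAC, off=4): starts [27, 57, 68, 133] → cuts [31, 61, 72, 137]
  RvuI (GCGTTT, off=5): starts [18, 31, 72, 79, 111, 152] → cuts [23, 36, 77, 84, 116, 157]

Pooled cuts: [4, 16, 23, 31, 36, 54, 61, 72, 77, 84, 92, 116, 121, 130, 137, 157]

Fragment lengths:
  [0,4): 4 bp
  [4,16): 12 bp
  [16,23): 7 bp
  [23,31): 8 bp
  [31,36): 5 bp
  [36,54): 18 bp
  [54,61): 7 bp
  [61,72): 11 bp
  [72,77): 5 bp
  [77,84): 7 bp
  [84,92): 8 bp
  [92,116): 24 bp
  [116,121): 5 bp
  [121,130): 9 bp
  [130,137): 7 bp
  [137,157): 20 bp
  [157,160): 3 bp

[3,4,5,5,5,7,7,7,7,8,8,9,11,12,18,20,24]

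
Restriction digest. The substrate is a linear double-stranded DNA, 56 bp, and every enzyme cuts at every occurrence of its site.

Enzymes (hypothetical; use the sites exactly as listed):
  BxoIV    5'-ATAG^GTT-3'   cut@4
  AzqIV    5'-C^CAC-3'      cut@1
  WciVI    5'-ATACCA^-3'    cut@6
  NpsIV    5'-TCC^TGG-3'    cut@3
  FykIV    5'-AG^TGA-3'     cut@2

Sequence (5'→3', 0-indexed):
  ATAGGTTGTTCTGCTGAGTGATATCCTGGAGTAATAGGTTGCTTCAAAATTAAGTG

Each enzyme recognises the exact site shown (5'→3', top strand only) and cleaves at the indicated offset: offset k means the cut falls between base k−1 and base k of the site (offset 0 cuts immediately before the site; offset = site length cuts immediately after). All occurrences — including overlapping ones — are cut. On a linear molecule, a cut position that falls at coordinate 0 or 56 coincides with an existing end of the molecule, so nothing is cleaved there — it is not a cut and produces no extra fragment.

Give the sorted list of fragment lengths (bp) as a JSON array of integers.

[4,8,11,14,19]

Per-enzyme occurrences:
  BxoIV (ATAGGTT, off=4): starts [0, 33] → cuts [4, 37]
  AzqIV (CCAC, off=1): no sites
  WciVI (ATACCA, off=6): no sites
  NpsIV (TCCTGG, off=3): starts [23] → cuts [26]
  FykIV (AGTGA, off=2): starts [16] → cuts [18]

All cut coordinates (distinct, sorted): [4, 18, 26, 37]

Fragment lengths:
  [0,4): 4 bp
  [4,18): 14 bp
  [18,26): 8 bp
  [26,37): 11 bp
  [37,56): 19 bp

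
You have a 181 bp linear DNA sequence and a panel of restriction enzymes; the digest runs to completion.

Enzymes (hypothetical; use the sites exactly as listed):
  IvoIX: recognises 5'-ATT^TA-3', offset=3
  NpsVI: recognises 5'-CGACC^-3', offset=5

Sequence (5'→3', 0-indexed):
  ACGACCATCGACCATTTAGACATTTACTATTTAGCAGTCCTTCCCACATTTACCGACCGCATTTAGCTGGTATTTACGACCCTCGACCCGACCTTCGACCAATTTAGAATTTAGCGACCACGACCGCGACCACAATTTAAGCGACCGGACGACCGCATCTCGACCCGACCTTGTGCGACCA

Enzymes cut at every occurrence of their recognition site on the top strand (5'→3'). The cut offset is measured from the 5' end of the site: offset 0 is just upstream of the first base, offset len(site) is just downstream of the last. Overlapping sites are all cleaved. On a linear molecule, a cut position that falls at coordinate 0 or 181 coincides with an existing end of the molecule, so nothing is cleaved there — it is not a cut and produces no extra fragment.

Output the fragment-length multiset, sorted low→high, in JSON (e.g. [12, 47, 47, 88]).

Scan for sites:
  IvoIX ATTTA/3: at [13, 21, 28, 47, 60, 71, 101, 108, 134] ⇒ [16, 24, 31, 50, 63, 74, 104, 111, 137]
  NpsVI CGACC/5: at [1, 8, 53, 76, 83, 88, 95, 114, 120, 126, 141, 149, 160, 165, 175] ⇒ [6, 13, 58, 81, 88, 93, 100, 119, 125, 131, 146, 154, 165, 170, 180]

Pooled cuts: [6, 13, 16, 24, 31, 50, 58, 63, 74, 81, 88, 93, 100, 104, 111, 119, 125, 131, 137, 146, 154, 165, 170, 180]

Fragments:
  [0,6): 6 bp
  [6,13): 7 bp
  [13,16): 3 bp
  [16,24): 8 bp
  [24,31): 7 bp
  [31,50): 19 bp
  [50,58): 8 bp
  [58,63): 5 bp
  [63,74): 11 bp
  [74,81): 7 bp
  [81,88): 7 bp
  [88,93): 5 bp
  [93,100): 7 bp
  [100,104): 4 bp
  [104,111): 7 bp
  [111,119): 8 bp
  [119,125): 6 bp
  [125,131): 6 bp
  [131,137): 6 bp
  [137,146): 9 bp
  [146,154): 8 bp
  [154,165): 11 bp
  [165,170): 5 bp
  [170,180): 10 bp
  [180,181): 1 bp

[1,3,4,5,5,5,6,6,6,6,7,7,7,7,7,7,8,8,8,8,9,10,11,11,19]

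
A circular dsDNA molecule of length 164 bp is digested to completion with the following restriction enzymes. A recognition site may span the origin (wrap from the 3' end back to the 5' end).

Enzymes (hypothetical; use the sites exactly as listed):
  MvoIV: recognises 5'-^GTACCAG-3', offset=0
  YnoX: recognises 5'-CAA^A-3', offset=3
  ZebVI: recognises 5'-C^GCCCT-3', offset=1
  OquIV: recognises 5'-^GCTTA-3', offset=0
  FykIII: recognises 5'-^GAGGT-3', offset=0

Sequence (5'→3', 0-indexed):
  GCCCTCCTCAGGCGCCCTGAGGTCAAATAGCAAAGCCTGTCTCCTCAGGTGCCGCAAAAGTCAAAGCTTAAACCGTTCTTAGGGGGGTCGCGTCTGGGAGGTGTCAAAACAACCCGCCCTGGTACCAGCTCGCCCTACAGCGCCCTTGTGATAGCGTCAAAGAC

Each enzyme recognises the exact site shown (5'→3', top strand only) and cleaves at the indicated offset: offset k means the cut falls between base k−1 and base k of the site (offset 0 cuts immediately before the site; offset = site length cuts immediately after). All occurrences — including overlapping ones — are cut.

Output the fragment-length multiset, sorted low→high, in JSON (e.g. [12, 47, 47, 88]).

[1,4,5,6,7,7,8,8,10,10,10,13,19,24,32]

Site scan:
  MvoIV (GTACCAG, off=0): starts [121] → cuts [121]
  YnoX (CAAA, off=3): starts [23, 30, 54, 61, 104, 157] → cuts [26, 33, 57, 64, 107, 160]
  ZebVI (CGCCCT, off=1): starts [12, 114, 130, 140, 163] → cuts [0, 13, 115, 131, 141]
  OquIV (GCTTA, off=0): starts [65] → cuts [65]
  FykIII (GAGGT, off=0): starts [18, 97] → cuts [18, 97]

All cut coordinates (distinct, sorted): [0, 13, 18, 26, 33, 57, 64, 65, 97, 107, 115, 121, 131, 141, 160]

Fragment lengths:
  0→13: 13 bp
  13→18: 5 bp
  18→26: 8 bp
  26→33: 7 bp
  33→57: 24 bp
  57→64: 7 bp
  64→65: 1 bp
  65→97: 32 bp
  97→107: 10 bp
  107→115: 8 bp
  115→121: 6 bp
  121→131: 10 bp
  131→141: 10 bp
  141→160: 19 bp
  160→0 (wrap): 164-160+0 = 4 bp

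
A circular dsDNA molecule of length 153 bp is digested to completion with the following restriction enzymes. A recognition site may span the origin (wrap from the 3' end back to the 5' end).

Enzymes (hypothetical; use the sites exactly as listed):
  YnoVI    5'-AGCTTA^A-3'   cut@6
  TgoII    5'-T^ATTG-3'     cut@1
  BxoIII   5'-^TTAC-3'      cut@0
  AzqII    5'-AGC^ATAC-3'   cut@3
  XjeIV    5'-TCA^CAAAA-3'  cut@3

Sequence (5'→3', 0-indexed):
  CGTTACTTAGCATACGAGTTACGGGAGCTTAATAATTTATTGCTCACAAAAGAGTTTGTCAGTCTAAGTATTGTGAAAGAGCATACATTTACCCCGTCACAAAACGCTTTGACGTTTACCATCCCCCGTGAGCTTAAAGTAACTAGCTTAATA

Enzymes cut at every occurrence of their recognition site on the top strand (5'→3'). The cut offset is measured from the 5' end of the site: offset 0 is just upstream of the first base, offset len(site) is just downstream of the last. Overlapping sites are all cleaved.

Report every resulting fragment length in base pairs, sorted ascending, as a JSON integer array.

Site scan:
  YnoVI AGCTTAA/6: at [25, 130, 144] ⇒ [31, 136, 150]
  TgoII TATTG/1: at [37, 68] ⇒ [38, 69]
  BxoIII TTAC/0: at [2, 18, 88, 115] ⇒ [2, 18, 88, 115]
  AzqII AGCATAC/3: at [8, 79] ⇒ [11, 82]
  XjeIV TCACAAAA/3: at [43, 96] ⇒ [46, 99]

Pooled cuts: [2, 11, 18, 31, 38, 46, 69, 82, 88, 99, 115, 136, 150]

Fragment lengths:
  2→11: 9 bp
  11→18: 7 bp
  18→31: 13 bp
  31→38: 7 bp
  38→46: 8 bp
  46→69: 23 bp
  69→82: 13 bp
  82→88: 6 bp
  88→99: 11 bp
  99→115: 16 bp
  115→136: 21 bp
  136→150: 14 bp
  150→2 (wrap): 153-150+2 = 5 bp

[5,6,7,7,8,9,11,13,13,14,16,21,23]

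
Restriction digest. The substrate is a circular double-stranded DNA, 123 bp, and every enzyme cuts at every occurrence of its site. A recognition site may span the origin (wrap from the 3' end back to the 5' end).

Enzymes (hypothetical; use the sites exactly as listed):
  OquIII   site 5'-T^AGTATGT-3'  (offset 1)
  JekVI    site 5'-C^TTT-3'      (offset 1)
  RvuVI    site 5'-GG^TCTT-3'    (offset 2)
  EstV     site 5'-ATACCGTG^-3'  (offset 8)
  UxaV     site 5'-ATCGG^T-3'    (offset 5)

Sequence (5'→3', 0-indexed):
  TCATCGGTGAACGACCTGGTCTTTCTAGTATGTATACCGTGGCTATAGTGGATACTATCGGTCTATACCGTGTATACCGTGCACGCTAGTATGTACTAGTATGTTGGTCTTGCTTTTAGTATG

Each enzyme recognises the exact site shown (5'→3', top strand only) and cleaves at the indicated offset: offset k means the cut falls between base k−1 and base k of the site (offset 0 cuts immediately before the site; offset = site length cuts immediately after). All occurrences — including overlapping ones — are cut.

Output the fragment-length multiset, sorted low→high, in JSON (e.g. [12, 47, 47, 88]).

Site scan:
  OquIII (TAGTATGT, off=1): starts [25, 86, 96, 116] → cuts [26, 87, 97, 117]
  JekVI (CTTT, off=1): starts [20, 112] → cuts [21, 113]
  RvuVI (GGTCTT, off=2): starts [17, 105] → cuts [19, 107]
  EstV (ATACCGTG, off=8): starts [33, 64, 73] → cuts [41, 72, 81]
  UxaV (ATCGGT, off=5): starts [2, 56] → cuts [7, 61]

Pooled cuts: [7, 19, 21, 26, 41, 61, 72, 81, 87, 97, 107, 113, 117]

Fragments:
  7→19: 12 bp
  19→21: 2 bp
  21→26: 5 bp
  26→41: 15 bp
  41→61: 20 bp
  61→72: 11 bp
  72→81: 9 bp
  81→87: 6 bp
  87→97: 10 bp
  97→107: 10 bp
  107→113: 6 bp
  113→117: 4 bp
  117→7 (wrap): 123-117+7 = 13 bp

[2,4,5,6,6,9,10,10,11,12,13,15,20]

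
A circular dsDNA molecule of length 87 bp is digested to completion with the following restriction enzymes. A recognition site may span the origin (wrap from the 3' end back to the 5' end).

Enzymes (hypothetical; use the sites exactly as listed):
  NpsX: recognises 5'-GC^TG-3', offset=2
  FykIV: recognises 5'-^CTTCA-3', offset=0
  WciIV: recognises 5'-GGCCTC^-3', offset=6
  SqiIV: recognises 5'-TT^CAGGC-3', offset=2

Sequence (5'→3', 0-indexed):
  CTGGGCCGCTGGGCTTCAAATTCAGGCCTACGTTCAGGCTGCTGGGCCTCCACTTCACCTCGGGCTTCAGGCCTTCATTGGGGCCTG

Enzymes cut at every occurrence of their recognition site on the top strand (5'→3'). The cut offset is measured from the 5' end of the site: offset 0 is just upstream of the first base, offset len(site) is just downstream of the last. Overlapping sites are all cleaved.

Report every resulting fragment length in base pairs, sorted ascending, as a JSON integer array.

[2,3,3,4,5,5,8,8,9,12,12,16]

Site scan:
  NpsX GCTG/2: at [7, 37, 40, 86] ⇒ [1, 9, 39, 42]
  FykIV CTTCA/0: at [13, 52, 64, 72] ⇒ [13, 52, 64, 72]
  WciIV GGCCTC/6: at [44] ⇒ [50]
  SqiIV TTCAGGC/2: at [20, 32, 65] ⇒ [22, 34, 67]

All cut coordinates (distinct, sorted): [1, 9, 13, 22, 34, 39, 42, 50, 52, 64, 67, 72]

Fragment lengths:
  1→9: 8 bp
  9→13: 4 bp
  13→22: 9 bp
  22→34: 12 bp
  34→39: 5 bp
  39→42: 3 bp
  42→50: 8 bp
  50→52: 2 bp
  52→64: 12 bp
  64→67: 3 bp
  67→72: 5 bp
  72→1 (wrap): 87-72+1 = 16 bp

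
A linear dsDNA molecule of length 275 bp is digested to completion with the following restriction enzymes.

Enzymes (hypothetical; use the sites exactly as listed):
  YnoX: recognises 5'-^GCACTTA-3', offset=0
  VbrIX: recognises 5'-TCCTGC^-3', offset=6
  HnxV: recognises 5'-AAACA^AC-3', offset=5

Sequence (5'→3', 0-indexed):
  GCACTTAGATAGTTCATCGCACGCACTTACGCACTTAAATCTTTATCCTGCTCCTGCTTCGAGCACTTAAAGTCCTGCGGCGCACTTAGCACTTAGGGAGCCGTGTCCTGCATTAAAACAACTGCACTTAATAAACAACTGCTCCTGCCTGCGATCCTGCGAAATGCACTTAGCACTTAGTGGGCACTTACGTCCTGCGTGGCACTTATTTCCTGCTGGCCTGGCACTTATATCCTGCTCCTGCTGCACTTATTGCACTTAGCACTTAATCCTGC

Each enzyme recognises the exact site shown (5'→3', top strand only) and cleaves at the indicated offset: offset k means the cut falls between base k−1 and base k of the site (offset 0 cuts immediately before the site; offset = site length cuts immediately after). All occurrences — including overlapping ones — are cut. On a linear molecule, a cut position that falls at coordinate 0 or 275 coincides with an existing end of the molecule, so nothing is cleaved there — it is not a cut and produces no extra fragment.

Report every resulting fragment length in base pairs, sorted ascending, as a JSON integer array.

[1,3,3,3,5,5,6,6,7,7,7,7,8,9,9,11,11,12,14,14,15,15,15,16,21,22,23]

Scan for sites:
  YnoX GCACTTA/0: at [0, 22, 30, 62, 81, 88, 123, 165, 172, 183, 201, 223, 245, 254, 261] ⇒ [22, 30, 62, 81, 88, 123, 165, 172, 183, 201, 223, 245, 254, 261] (position 0 is a terminus of the linear molecule — no cut)
  VbrIX TCCTGC/6: at [45, 51, 72, 105, 142, 154, 192, 210, 232, 238, 269] ⇒ [51, 57, 78, 111, 148, 160, 198, 216, 238, 244] (position 275 is a terminus of the linear molecule — no cut)
  HnxV AAACAAC/5: at [115, 132] ⇒ [120, 137]

Pooled cuts: [22, 30, 51, 57, 62, 78, 81, 88, 111, 120, 123, 137, 148, 160, 165, 172, 183, 198, 201, 216, 223, 238, 244, 245, 254, 261]

Fragments:
  [0,22): 22 bp
  [22,30): 8 bp
  [30,51): 21 bp
  [51,57): 6 bp
  [57,62): 5 bp
  [62,78): 16 bp
  [78,81): 3 bp
  [81,88): 7 bp
  [88,111): 23 bp
  [111,120): 9 bp
  [120,123): 3 bp
  [123,137): 14 bp
  [137,148): 11 bp
  [148,160): 12 bp
  [160,165): 5 bp
  [165,172): 7 bp
  [172,183): 11 bp
  [183,198): 15 bp
  [198,201): 3 bp
  [201,216): 15 bp
  [216,223): 7 bp
  [223,238): 15 bp
  [238,244): 6 bp
  [244,245): 1 bp
  [245,254): 9 bp
  [254,261): 7 bp
  [261,275): 14 bp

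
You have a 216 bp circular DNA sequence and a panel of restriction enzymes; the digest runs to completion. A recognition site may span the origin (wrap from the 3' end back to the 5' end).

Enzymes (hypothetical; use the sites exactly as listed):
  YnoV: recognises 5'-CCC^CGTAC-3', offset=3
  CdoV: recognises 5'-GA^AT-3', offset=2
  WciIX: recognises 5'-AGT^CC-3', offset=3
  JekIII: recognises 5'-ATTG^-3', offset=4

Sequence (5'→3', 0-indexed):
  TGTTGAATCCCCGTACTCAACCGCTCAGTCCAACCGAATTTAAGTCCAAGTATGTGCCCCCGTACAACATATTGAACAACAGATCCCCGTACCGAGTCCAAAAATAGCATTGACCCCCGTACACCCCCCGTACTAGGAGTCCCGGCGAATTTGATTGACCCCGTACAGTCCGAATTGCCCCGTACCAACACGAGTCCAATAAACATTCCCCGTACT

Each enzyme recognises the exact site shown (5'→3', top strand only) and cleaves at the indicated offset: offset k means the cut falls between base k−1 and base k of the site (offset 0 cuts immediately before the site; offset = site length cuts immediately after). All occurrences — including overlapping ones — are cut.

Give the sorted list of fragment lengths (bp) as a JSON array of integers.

[3,4,4,4,5,5,8,8,8,8,9,10,11,12,12,13,14,15,15,15,15,18]

Per-enzyme occurrences:
  YnoV (CCCCGTAC, off=3): starts [8, 57, 84, 114, 125, 158, 177, 207] → cuts [11, 60, 87, 117, 128, 161, 180, 210]
  CdoV (GAAT, off=2): starts [4, 35, 146, 171] → cuts [6, 37, 148, 173]
  WciIX (AGTCC, off=3): starts [26, 42, 94, 137, 166, 192] → cuts [29, 45, 97, 140, 169, 195]
  JekIII (ATTG, off=4): starts [70, 108, 153, 173] → cuts [74, 112, 157, 177]

All cut coordinates (distinct, sorted): [6, 11, 29, 37, 45, 60, 74, 87, 97, 112, 117, 128, 140, 148, 157, 161, 169, 173, 177, 180, 195, 210]

Fragments:
  6→11: 5 bp
  11→29: 18 bp
  29→37: 8 bp
  37→45: 8 bp
  45→60: 15 bp
  60→74: 14 bp
  74→87: 13 bp
  87→97: 10 bp
  97→112: 15 bp
  112→117: 5 bp
  117→128: 11 bp
  128→140: 12 bp
  140→148: 8 bp
  148→157: 9 bp
  157→161: 4 bp
  161→169: 8 bp
  169→173: 4 bp
  173→177: 4 bp
  177→180: 3 bp
  180→195: 15 bp
  195→210: 15 bp
  210→6 (wrap): 216-210+6 = 12 bp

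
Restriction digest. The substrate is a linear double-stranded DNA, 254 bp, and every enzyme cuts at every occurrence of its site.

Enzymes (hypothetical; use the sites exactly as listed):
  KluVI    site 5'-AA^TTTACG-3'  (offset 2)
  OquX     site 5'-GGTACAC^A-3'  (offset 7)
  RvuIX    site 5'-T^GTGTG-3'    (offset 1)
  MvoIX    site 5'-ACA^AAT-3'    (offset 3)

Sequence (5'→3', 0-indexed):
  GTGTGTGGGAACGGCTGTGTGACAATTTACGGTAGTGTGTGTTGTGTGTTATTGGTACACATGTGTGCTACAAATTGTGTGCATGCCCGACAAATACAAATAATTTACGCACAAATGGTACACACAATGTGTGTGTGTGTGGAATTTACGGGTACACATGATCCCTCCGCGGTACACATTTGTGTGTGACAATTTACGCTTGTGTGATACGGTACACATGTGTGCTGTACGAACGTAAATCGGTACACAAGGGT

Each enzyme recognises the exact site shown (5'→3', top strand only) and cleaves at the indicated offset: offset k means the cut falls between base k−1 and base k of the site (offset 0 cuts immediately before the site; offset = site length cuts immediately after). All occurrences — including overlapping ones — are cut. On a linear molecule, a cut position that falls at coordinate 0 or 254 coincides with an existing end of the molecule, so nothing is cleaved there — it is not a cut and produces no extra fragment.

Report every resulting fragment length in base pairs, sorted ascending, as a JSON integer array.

Per-enzyme occurrences:
  KluVI AATTTACG/2: at [23, 101, 142, 190] ⇒ [25, 103, 144, 192]
  OquX GGTACACA/7: at [53, 116, 150, 170, 210, 241] ⇒ [60, 123, 157, 177, 217, 248]
  RvuIX TGTGTG/1: at [1, 15, 35, 42, 61, 75, 127, 129, 131, 133, 135, 180, 182, 200, 218] ⇒ [2, 16, 36, 43, 62, 76, 128, 130, 132, 134, 136, 181, 183, 201, 219]
  MvoIX ACAAAT/3: at [69, 89, 95, 110] ⇒ [72, 92, 98, 113]

Pooled cuts: [2, 16, 25, 36, 43, 60, 62, 72, 76, 92, 98, 103, 113, 123, 128, 130, 132, 134, 136, 144, 157, 177, 181, 183, 192, 201, 217, 219, 248]

Fragments:
  [0,2): 2 bp
  [2,16): 14 bp
  [16,25): 9 bp
  [25,36): 11 bp
  [36,43): 7 bp
  [43,60): 17 bp
  [60,62): 2 bp
  [62,72): 10 bp
  [72,76): 4 bp
  [76,92): 16 bp
  [92,98): 6 bp
  [98,103): 5 bp
  [103,113): 10 bp
  [113,123): 10 bp
  [123,128): 5 bp
  [128,130): 2 bp
  [130,132): 2 bp
  [132,134): 2 bp
  [134,136): 2 bp
  [136,144): 8 bp
  [144,157): 13 bp
  [157,177): 20 bp
  [177,181): 4 bp
  [181,183): 2 bp
  [183,192): 9 bp
  [192,201): 9 bp
  [201,217): 16 bp
  [217,219): 2 bp
  [219,248): 29 bp
  [248,254): 6 bp

[2,2,2,2,2,2,2,2,4,4,5,5,6,6,7,8,9,9,9,10,10,10,11,13,14,16,16,17,20,29]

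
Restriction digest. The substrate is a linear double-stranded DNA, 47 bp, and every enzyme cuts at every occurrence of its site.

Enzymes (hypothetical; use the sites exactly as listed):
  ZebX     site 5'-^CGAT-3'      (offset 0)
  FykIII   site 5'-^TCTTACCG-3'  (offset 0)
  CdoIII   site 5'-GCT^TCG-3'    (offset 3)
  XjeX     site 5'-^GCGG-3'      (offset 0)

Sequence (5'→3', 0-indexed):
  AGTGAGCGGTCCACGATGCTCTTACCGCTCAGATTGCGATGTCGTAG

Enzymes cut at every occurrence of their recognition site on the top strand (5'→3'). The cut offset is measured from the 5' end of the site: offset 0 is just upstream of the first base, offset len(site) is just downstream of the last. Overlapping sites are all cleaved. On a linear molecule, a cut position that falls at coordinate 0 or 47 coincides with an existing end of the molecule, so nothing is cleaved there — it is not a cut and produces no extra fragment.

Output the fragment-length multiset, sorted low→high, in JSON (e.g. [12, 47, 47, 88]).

Scan for sites:
  ZebX CGAT/0: at [13, 36] ⇒ [13, 36]
  FykIII TCTTACCG/0: at [19] ⇒ [19]
  CdoIII (GCTTCG, off=3): no sites
  XjeX GCGG/0: at [5] ⇒ [5]

All cut coordinates (distinct, sorted): [5, 13, 19, 36]

Fragments:
  [0,5): 5 bp
  [5,13): 8 bp
  [13,19): 6 bp
  [19,36): 17 bp
  [36,47): 11 bp

[5,6,8,11,17]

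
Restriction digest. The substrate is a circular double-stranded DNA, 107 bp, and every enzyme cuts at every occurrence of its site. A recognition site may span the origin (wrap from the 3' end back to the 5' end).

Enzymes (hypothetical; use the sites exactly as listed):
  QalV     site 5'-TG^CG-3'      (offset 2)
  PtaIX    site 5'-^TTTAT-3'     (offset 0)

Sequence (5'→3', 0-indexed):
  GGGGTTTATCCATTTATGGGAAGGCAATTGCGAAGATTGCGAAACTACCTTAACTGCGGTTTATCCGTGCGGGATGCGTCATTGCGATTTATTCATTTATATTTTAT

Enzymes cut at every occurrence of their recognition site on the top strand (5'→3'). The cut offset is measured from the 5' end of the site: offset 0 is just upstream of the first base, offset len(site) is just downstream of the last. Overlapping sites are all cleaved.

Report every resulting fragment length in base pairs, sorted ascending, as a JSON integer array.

Site scan:
  QalV (TGCG, off=2): starts [28, 37, 54, 67, 74, 82] → cuts [30, 39, 56, 69, 76, 84]
  PtaIX (TTTAT, off=0): starts [4, 12, 59, 87, 95, 102] → cuts [4, 12, 59, 87, 95, 102]

Pooled cuts: [4, 12, 30, 39, 56, 59, 69, 76, 84, 87, 95, 102]

Fragment lengths:
  4→12: 8 bp
  12→30: 18 bp
  30→39: 9 bp
  39→56: 17 bp
  56→59: 3 bp
  59→69: 10 bp
  69→76: 7 bp
  76→84: 8 bp
  84→87: 3 bp
  87→95: 8 bp
  95→102: 7 bp
  102→4 (wrap): 107-102+4 = 9 bp

[3,3,7,7,8,8,8,9,9,10,17,18]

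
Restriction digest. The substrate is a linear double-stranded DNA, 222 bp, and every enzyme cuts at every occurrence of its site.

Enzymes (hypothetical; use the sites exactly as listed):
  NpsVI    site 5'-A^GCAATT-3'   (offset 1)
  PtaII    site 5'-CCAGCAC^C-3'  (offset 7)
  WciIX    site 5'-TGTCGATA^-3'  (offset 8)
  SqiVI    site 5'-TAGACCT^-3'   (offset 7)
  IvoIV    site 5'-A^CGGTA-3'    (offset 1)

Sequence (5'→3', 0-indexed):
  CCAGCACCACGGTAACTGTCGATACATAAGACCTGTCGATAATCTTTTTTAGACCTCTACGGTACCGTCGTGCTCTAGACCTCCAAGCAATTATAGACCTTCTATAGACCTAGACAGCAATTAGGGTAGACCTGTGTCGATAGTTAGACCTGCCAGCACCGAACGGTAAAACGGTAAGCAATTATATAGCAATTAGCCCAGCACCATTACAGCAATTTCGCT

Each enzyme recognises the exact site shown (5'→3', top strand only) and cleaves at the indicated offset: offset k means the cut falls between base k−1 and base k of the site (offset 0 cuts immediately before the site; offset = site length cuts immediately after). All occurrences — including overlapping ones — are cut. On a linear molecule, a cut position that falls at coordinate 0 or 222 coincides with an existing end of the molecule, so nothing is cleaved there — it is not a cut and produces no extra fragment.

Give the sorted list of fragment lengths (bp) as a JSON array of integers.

Per-enzyme occurrences:
  NpsVI (AGCAATT, off=1): starts [85, 115, 176, 187, 210] → cuts [86, 116, 177, 188, 211]
  PtaII (CCAGCACC, off=7): starts [0, 152, 197] → cuts [7, 159, 204]
  WciIX (TGTCGATA, off=8): starts [16, 33, 134] → cuts [24, 41, 142]
  SqiVI (TAGACCT, off=7): starts [49, 75, 93, 104, 126, 144] → cuts [56, 82, 100, 111, 133, 151]
  IvoIV (ACGGTA, off=1): starts [8, 58, 162, 170] → cuts [9, 59, 163, 171]

Pooled cuts: [7, 9, 24, 41, 56, 59, 82, 86, 100, 111, 116, 133, 142, 151, 159, 163, 171, 177, 188, 204, 211]

Fragments:
  [0,7): 7 bp
  [7,9): 2 bp
  [9,24): 15 bp
  [24,41): 17 bp
  [41,56): 15 bp
  [56,59): 3 bp
  [59,82): 23 bp
  [82,86): 4 bp
  [86,100): 14 bp
  [100,111): 11 bp
  [111,116): 5 bp
  [116,133): 17 bp
  [133,142): 9 bp
  [142,151): 9 bp
  [151,159): 8 bp
  [159,163): 4 bp
  [163,171): 8 bp
  [171,177): 6 bp
  [177,188): 11 bp
  [188,204): 16 bp
  [204,211): 7 bp
  [211,222): 11 bp

[2,3,4,4,5,6,7,7,8,8,9,9,11,11,11,14,15,15,16,17,17,23]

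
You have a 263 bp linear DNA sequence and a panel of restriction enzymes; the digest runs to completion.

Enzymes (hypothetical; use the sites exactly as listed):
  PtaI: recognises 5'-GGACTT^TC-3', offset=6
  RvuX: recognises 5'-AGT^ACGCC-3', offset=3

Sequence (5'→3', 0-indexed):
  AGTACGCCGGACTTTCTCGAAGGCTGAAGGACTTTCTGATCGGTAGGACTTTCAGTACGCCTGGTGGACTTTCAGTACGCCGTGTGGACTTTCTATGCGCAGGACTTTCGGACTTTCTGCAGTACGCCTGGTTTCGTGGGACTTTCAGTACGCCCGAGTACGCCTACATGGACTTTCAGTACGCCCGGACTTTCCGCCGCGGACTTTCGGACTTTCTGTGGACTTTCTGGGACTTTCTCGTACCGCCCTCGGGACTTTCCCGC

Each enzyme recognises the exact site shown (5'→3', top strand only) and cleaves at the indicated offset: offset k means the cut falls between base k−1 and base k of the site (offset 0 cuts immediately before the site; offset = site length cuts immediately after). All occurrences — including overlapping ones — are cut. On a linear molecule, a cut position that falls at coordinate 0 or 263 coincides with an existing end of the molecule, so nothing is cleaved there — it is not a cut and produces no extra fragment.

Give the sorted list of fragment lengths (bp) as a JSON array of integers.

[3,5,5,5,5,6,8,8,8,10,10,11,11,12,14,15,15,16,16,17,20,21,22]

Scan for sites:
  PtaI GGACTTTC/6: at [8, 28, 45, 65, 85, 101, 109, 138, 169, 186, 200, 208, 219, 229, 251] ⇒ [14, 34, 51, 71, 91, 107, 115, 144, 175, 192, 206, 214, 225, 235, 257]
  RvuX AGTACGCC/3: at [0, 53, 73, 120, 146, 156, 177] ⇒ [3, 56, 76, 123, 149, 159, 180]

Pooled cuts: [3, 14, 34, 51, 56, 71, 76, 91, 107, 115, 123, 144, 149, 159, 175, 180, 192, 206, 214, 225, 235, 257]

Fragment lengths:
  [0,3): 3 bp
  [3,14): 11 bp
  [14,34): 20 bp
  [34,51): 17 bp
  [51,56): 5 bp
  [56,71): 15 bp
  [71,76): 5 bp
  [76,91): 15 bp
  [91,107): 16 bp
  [107,115): 8 bp
  [115,123): 8 bp
  [123,144): 21 bp
  [144,149): 5 bp
  [149,159): 10 bp
  [159,175): 16 bp
  [175,180): 5 bp
  [180,192): 12 bp
  [192,206): 14 bp
  [206,214): 8 bp
  [214,225): 11 bp
  [225,235): 10 bp
  [235,257): 22 bp
  [257,263): 6 bp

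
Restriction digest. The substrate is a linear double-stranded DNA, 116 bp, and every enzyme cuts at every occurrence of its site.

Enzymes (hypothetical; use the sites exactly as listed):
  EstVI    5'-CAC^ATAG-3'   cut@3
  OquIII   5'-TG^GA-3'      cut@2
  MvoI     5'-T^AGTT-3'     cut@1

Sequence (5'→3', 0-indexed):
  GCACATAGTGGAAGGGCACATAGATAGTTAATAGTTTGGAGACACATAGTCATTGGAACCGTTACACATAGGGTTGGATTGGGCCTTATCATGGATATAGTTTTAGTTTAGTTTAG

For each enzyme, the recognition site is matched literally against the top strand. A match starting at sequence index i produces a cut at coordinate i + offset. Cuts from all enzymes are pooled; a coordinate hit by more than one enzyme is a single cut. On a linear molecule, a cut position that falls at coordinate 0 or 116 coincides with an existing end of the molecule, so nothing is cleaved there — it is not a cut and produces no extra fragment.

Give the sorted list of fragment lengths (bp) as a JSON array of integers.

Per-enzyme occurrences:
  EstVI CACATAG/3: at [1, 16, 42, 64] ⇒ [4, 19, 45, 67]
  OquIII TGGA/2: at [8, 36, 53, 74, 91] ⇒ [10, 38, 55, 76, 93]
  MvoI TAGTT/1: at [24, 31, 97, 103, 108] ⇒ [25, 32, 98, 104, 109]

Pooled cuts: [4, 10, 19, 25, 32, 38, 45, 55, 67, 76, 93, 98, 104, 109]

Fragment lengths:
  [0,4): 4 bp
  [4,10): 6 bp
  [10,19): 9 bp
  [19,25): 6 bp
  [25,32): 7 bp
  [32,38): 6 bp
  [38,45): 7 bp
  [45,55): 10 bp
  [55,67): 12 bp
  [67,76): 9 bp
  [76,93): 17 bp
  [93,98): 5 bp
  [98,104): 6 bp
  [104,109): 5 bp
  [109,116): 7 bp

[4,5,5,6,6,6,6,7,7,7,9,9,10,12,17]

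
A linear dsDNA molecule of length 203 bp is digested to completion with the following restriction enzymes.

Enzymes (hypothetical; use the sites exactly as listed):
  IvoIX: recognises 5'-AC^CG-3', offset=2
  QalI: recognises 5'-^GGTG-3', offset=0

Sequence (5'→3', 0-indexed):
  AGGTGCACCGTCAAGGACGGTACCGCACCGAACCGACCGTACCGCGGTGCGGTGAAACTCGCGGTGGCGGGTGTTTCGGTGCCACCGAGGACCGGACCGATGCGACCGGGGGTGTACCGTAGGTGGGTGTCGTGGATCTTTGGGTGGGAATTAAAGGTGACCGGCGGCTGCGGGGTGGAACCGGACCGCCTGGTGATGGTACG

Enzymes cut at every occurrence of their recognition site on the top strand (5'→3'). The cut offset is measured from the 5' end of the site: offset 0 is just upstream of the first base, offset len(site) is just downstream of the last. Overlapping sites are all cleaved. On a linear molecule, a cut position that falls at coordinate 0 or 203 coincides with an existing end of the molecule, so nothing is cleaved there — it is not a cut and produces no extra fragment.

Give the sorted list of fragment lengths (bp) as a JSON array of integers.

[1,3,4,4,4,4,5,5,5,5,5,5,5,6,7,7,7,7,8,8,8,9,12,12,12,13,15,17]

Per-enzyme occurrences:
  IvoIX ACCG/2: at [6, 21, 26, 31, 35, 40, 83, 90, 95, 104, 115, 159, 179, 184] ⇒ [8, 23, 28, 33, 37, 42, 85, 92, 97, 106, 117, 161, 181, 186]
  QalI GGTG/0: at [1, 45, 50, 62, 69, 77, 110, 121, 125, 142, 155, 173, 191] ⇒ [1, 45, 50, 62, 69, 77, 110, 121, 125, 142, 155, 173, 191]

All cut coordinates (distinct, sorted): [1, 8, 23, 28, 33, 37, 42, 45, 50, 62, 69, 77, 85, 92, 97, 106, 110, 117, 121, 125, 142, 155, 161, 173, 181, 186, 191]

Fragments:
  [0,1): 1 bp
  [1,8): 7 bp
  [8,23): 15 bp
  [23,28): 5 bp
  [28,33): 5 bp
  [33,37): 4 bp
  [37,42): 5 bp
  [42,45): 3 bp
  [45,50): 5 bp
  [50,62): 12 bp
  [62,69): 7 bp
  [69,77): 8 bp
  [77,85): 8 bp
  [85,92): 7 bp
  [92,97): 5 bp
  [97,106): 9 bp
  [106,110): 4 bp
  [110,117): 7 bp
  [117,121): 4 bp
  [121,125): 4 bp
  [125,142): 17 bp
  [142,155): 13 bp
  [155,161): 6 bp
  [161,173): 12 bp
  [173,181): 8 bp
  [181,186): 5 bp
  [186,191): 5 bp
  [191,203): 12 bp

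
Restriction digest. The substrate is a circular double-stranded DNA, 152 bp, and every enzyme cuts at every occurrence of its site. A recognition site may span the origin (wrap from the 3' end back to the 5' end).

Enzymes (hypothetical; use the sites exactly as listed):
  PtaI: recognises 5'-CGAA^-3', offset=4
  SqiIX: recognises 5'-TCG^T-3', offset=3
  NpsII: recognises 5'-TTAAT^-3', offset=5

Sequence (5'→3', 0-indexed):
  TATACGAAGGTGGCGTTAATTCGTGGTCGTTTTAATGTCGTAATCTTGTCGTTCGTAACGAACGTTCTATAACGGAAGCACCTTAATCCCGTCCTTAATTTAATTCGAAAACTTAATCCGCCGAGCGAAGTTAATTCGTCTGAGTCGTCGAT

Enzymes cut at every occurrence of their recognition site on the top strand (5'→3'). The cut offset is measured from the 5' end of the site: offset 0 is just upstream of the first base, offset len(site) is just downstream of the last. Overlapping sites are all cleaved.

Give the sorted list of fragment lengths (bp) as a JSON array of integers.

[3,3,4,4,5,5,6,6,7,7,8,9,11,12,12,12,13,25]

Per-enzyme occurrences:
  PtaI CGAA/4: at [4, 58, 105, 125] ⇒ [8, 62, 109, 129]
  SqiIX TCGT/3: at [20, 26, 37, 48, 52, 135, 144] ⇒ [23, 29, 40, 51, 55, 138, 147]
  NpsII TTAAT/5: at [15, 31, 82, 94, 99, 112, 130] ⇒ [20, 36, 87, 99, 104, 117, 135]

All cut coordinates (distinct, sorted): [8, 20, 23, 29, 36, 40, 51, 55, 62, 87, 99, 104, 109, 117, 129, 135, 138, 147]

Fragment lengths:
  8→20: 12 bp
  20→23: 3 bp
  23→29: 6 bp
  29→36: 7 bp
  36→40: 4 bp
  40→51: 11 bp
  51→55: 4 bp
  55→62: 7 bp
  62→87: 25 bp
  87→99: 12 bp
  99→104: 5 bp
  104→109: 5 bp
  109→117: 8 bp
  117→129: 12 bp
  129→135: 6 bp
  135→138: 3 bp
  138→147: 9 bp
  147→8 (wrap): 152-147+8 = 13 bp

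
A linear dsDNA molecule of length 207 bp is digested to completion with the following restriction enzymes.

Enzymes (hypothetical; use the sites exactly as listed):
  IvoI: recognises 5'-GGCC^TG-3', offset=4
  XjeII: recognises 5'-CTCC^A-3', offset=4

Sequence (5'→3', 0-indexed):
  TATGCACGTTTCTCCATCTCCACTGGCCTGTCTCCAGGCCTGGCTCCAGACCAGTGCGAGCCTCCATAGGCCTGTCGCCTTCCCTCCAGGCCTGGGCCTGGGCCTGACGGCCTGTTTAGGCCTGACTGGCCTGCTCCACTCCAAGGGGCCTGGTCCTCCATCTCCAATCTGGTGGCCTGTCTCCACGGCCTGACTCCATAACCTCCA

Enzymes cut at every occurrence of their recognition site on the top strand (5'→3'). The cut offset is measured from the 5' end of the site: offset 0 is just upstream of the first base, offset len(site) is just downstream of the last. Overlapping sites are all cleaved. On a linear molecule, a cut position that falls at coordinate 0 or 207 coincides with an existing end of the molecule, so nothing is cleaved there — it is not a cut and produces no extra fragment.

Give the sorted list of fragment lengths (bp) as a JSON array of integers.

[1,5,5,5,6,6,6,6,6,6,7,7,7,7,7,7,8,8,9,9,9,10,12,15,15,18]

Site scan:
  IvoI (GGCCTG, off=4): starts [24, 36, 68, 88, 94, 100, 108, 118, 127, 146, 173, 186] → cuts [28, 40, 72, 92, 98, 104, 112, 122, 131, 150, 177, 190]
  XjeII (CTCCA, off=4): starts [11, 17, 31, 43, 61, 83, 133, 138, 155, 161, 180, 193, 202] → cuts [15, 21, 35, 47, 65, 87, 137, 142, 159, 165, 184, 197, 206]

Pooled cuts: [15, 21, 28, 35, 40, 47, 65, 72, 87, 92, 98, 104, 112, 122, 131, 137, 142, 150, 159, 165, 177, 184, 190, 197, 206]

Fragment lengths:
  [0,15): 15 bp
  [15,21): 6 bp
  [21,28): 7 bp
  [28,35): 7 bp
  [35,40): 5 bp
  [40,47): 7 bp
  [47,65): 18 bp
  [65,72): 7 bp
  [72,87): 15 bp
  [87,92): 5 bp
  [92,98): 6 bp
  [98,104): 6 bp
  [104,112): 8 bp
  [112,122): 10 bp
  [122,131): 9 bp
  [131,137): 6 bp
  [137,142): 5 bp
  [142,150): 8 bp
  [150,159): 9 bp
  [159,165): 6 bp
  [165,177): 12 bp
  [177,184): 7 bp
  [184,190): 6 bp
  [190,197): 7 bp
  [197,206): 9 bp
  [206,207): 1 bp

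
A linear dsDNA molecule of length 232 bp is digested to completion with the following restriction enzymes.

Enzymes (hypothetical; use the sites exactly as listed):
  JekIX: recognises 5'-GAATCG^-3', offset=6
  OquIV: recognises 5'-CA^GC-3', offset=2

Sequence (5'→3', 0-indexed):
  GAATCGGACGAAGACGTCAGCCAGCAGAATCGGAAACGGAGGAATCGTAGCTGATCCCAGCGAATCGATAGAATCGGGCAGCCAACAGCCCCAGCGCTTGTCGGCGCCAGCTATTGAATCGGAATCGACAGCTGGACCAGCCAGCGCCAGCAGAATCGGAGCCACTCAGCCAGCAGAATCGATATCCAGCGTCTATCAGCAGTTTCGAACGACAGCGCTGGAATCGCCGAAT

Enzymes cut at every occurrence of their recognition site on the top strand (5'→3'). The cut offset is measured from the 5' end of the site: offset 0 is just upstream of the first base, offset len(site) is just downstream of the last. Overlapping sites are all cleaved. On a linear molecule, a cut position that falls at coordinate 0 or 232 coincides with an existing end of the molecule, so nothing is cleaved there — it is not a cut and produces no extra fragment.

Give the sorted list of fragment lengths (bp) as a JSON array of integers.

Scan for sites:
  JekIX (GAATCG, off=6): starts [0, 26, 41, 61, 70, 115, 121, 152, 175, 220] → cuts [6, 32, 47, 67, 76, 121, 127, 158, 181, 226]
  OquIV (CAGC, off=2): starts [17, 21, 57, 78, 85, 91, 107, 128, 137, 141, 147, 166, 170, 186, 196, 212] → cuts [19, 23, 59, 80, 87, 93, 109, 130, 139, 143, 149, 168, 172, 188, 198, 214]

Pooled cuts: [6, 19, 23, 32, 47, 59, 67, 76, 80, 87, 93, 109, 121, 127, 130, 139, 143, 149, 158, 168, 172, 181, 188, 198, 214, 226]

Fragment lengths:
  [0,6): 6 bp
  [6,19): 13 bp
  [19,23): 4 bp
  [23,32): 9 bp
  [32,47): 15 bp
  [47,59): 12 bp
  [59,67): 8 bp
  [67,76): 9 bp
  [76,80): 4 bp
  [80,87): 7 bp
  [87,93): 6 bp
  [93,109): 16 bp
  [109,121): 12 bp
  [121,127): 6 bp
  [127,130): 3 bp
  [130,139): 9 bp
  [139,143): 4 bp
  [143,149): 6 bp
  [149,158): 9 bp
  [158,168): 10 bp
  [168,172): 4 bp
  [172,181): 9 bp
  [181,188): 7 bp
  [188,198): 10 bp
  [198,214): 16 bp
  [214,226): 12 bp
  [226,232): 6 bp

[3,4,4,4,4,6,6,6,6,6,7,7,8,9,9,9,9,9,10,10,12,12,12,13,15,16,16]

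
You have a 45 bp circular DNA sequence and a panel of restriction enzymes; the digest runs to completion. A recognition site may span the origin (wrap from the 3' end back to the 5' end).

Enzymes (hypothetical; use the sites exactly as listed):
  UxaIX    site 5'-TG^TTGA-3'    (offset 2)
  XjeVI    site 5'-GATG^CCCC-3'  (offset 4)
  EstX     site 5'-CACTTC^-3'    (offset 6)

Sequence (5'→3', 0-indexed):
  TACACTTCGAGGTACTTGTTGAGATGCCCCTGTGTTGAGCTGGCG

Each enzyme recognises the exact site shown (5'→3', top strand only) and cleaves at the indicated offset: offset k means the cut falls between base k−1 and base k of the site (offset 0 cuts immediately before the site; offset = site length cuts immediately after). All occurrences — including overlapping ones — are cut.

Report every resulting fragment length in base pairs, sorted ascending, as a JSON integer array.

Site scan:
  UxaIX TGTTGA/2: at [16, 32] ⇒ [18, 34]
  XjeVI GATGCCCC/4: at [22] ⇒ [26]
  EstX CACTTC/6: at [2] ⇒ [8]

Pooled cuts: [8, 18, 26, 34]

Fragment lengths:
  8→18: 10 bp
  18→26: 8 bp
  26→34: 8 bp
  34→8 (wrap): 45-34+8 = 19 bp

[8,8,10,19]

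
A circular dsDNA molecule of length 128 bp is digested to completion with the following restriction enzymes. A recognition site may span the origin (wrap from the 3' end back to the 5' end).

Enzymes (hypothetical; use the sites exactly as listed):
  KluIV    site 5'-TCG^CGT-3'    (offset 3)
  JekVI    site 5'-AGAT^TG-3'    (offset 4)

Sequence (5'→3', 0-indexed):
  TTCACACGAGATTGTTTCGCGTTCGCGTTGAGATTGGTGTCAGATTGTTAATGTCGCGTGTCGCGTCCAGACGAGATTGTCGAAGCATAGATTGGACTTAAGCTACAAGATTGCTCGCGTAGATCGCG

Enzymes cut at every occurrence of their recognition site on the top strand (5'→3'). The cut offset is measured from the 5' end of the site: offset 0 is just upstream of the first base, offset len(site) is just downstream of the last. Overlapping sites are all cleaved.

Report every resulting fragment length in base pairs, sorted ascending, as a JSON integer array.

[6,6,7,7,9,9,11,11,14,14,15,19]

Per-enzyme occurrences:
  KluIV (TCGCGT, off=3): starts [16, 22, 53, 60, 114, 123] → cuts [19, 25, 56, 63, 117, 126]
  JekVI (AGATTG, off=4): starts [8, 30, 41, 73, 88, 107] → cuts [12, 34, 45, 77, 92, 111]

Pooled cuts: [12, 19, 25, 34, 45, 56, 63, 77, 92, 111, 117, 126]

Fragments:
  12→19: 7 bp
  19→25: 6 bp
  25→34: 9 bp
  34→45: 11 bp
  45→56: 11 bp
  56→63: 7 bp
  63→77: 14 bp
  77→92: 15 bp
  92→111: 19 bp
  111→117: 6 bp
  117→126: 9 bp
  126→12 (wrap): 128-126+12 = 14 bp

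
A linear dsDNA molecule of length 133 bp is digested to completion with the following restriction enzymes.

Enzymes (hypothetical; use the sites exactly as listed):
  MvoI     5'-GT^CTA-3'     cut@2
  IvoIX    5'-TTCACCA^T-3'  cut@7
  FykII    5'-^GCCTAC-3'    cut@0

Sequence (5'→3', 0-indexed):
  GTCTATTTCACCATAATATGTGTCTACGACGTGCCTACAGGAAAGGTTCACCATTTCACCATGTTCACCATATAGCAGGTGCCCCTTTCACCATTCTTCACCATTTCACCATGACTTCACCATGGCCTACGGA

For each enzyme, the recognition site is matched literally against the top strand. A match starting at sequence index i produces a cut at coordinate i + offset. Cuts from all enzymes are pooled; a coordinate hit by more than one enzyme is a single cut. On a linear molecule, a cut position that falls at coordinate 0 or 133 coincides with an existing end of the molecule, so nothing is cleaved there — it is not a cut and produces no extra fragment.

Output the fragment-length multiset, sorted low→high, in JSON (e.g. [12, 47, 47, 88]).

[2,2,8,8,9,9,9,10,10,11,11,21,23]

Site scan:
  MvoI GTCTA/2: at [0, 21] ⇒ [2, 23]
  IvoIX TTCACCAT/7: at [6, 46, 54, 63, 86, 96, 104, 115] ⇒ [13, 53, 61, 70, 93, 103, 111, 122]
  FykII GCCTAC/0: at [32, 124] ⇒ [32, 124]

All cut coordinates (distinct, sorted): [2, 13, 23, 32, 53, 61, 70, 93, 103, 111, 122, 124]

Fragments:
  [0,2): 2 bp
  [2,13): 11 bp
  [13,23): 10 bp
  [23,32): 9 bp
  [32,53): 21 bp
  [53,61): 8 bp
  [61,70): 9 bp
  [70,93): 23 bp
  [93,103): 10 bp
  [103,111): 8 bp
  [111,122): 11 bp
  [122,124): 2 bp
  [124,133): 9 bp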